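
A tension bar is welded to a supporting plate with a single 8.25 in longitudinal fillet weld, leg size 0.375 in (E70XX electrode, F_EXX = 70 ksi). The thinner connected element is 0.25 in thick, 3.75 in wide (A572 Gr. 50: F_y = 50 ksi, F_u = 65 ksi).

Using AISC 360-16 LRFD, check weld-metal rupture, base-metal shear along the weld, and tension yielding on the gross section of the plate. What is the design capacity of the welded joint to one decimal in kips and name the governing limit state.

Weld metal: throat = 0.707×0.375 = 0.26513 in, L = 8.25 in. φR_n = 0.75 × 0.6 × 70 × 0.26513 × 8.25 = 68.9 kips.
Base metal shear (0.25 in plate): yield φR_n = 1.0×0.6×50×0.25×8.25 = 61.9 kips; rupture φR_n = 0.75×0.6×65×0.25×8.25 = 60.3 kips; take 60.3 kips (rupture).
Tension yield (gross): A_g = 3.75×0.25 = 0.9375 in². φR_n = 0.90 × 50 × 0.9375 = 42.2 kips.
Governing: min(68.9, 60.3, 42.2) = 42.2 kips → gross-section yield.

42.2 kips (gross-section yield governs)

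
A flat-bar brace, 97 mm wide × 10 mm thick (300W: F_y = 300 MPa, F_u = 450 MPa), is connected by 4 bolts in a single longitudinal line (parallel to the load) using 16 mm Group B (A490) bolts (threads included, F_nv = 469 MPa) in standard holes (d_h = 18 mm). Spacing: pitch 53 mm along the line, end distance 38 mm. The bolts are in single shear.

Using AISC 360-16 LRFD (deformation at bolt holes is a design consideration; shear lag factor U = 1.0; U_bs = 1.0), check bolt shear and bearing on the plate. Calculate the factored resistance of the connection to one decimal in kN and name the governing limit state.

282.9 kN (bolt shear governs)

Bolt shear: A_b = π(16)²/4 = 201.06 mm². φR_n = 0.75 × 469 × 201.06 × 4 × 1 = 282.9 kN.
Bearing (10 mm plate, F_u = 450 MPa): end bolts L_c = 38 − 18/2 = 29, R_n = min(1.2×29×10×450, 2.4×16×10×450) = 156.6 kN/bolt; interior L_c = 53 − 18 = 35, R_n = 172.8 kN/bolt. φR_n = 0.75 × (1×156.6 + 3×172.8) = 506.3 kN.
Governing: min(282.9, 506.3) = 282.9 kN → bolt shear.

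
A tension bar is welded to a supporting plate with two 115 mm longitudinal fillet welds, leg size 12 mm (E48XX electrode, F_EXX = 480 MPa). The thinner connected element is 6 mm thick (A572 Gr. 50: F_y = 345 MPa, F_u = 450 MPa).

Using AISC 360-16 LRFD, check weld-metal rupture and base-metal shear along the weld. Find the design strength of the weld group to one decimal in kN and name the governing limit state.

279.5 kN (base-metal shear governs)

Weld metal: throat = 0.707×12 = 8.484 mm, L = 2×115 = 230 mm. φR_n = 0.75 × 0.6 × 480 × 8.484 × 230 = 421.5 kN.
Base metal shear (6 mm plate): yield φR_n = 1.0×0.6×345×6×230 = 285.7 kN; rupture φR_n = 0.75×0.6×450×6×230 = 279.5 kN; take 279.5 kN (rupture).
Governing: min(421.5, 279.5) = 279.5 kN → base-metal shear.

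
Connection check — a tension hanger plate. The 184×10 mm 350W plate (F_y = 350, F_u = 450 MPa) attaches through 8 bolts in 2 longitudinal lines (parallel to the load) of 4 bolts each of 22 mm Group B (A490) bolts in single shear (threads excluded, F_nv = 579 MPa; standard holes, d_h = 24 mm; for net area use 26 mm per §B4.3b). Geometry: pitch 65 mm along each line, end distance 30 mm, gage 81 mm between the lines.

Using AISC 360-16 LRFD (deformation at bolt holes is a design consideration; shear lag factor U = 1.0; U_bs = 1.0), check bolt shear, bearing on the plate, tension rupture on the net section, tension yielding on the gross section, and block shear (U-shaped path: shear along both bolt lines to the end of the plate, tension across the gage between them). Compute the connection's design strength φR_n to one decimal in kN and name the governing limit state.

Bolt shear: A_b = π(22)²/4 = 380.13 mm². φR_n = 0.75 × 579 × 380.13 × 8 × 1 = 1320.6 kN.
Bearing (10 mm plate, F_u = 450 MPa): end bolts L_c = 30 − 24/2 = 18, R_n = min(1.2×18×10×450, 2.4×22×10×450) = 97.2 kN/bolt; interior L_c = 65 − 24 = 41, R_n = 221.4 kN/bolt. φR_n = 0.75 × (2×97.2 + 6×221.4) = 1142.1 kN.
Tension rupture (net): A_n = (184 − 2×26)×10 = 1320 mm² (U = 1.0, A_e = A_n). φR_n = 0.75 × 450 × 1320 = 445.5 kN.
Tension yield (gross): A_g = 184×10 = 1840 mm². φR_n = 0.90 × 350 × 1840 = 579.6 kN.
Block shear: shear path 2×[30+3×65] = 2×225 mm, A_gv = 4500, A_nv = 2×(225 − 3.5×26)×10 = 2680 mm²; tension across gage: (81 − 1×26)×10 = 550 mm². R_n = min(0.6×450×2680, 0.6×350×4500) + 1.0×450×550 = min(723.6, 945) + 247.5 = 971.1 kN. φR_n = 0.75 × 971.1 = 728.3 kN.
Governing: min(1320.6, 1142.1, 445.5, 579.6, 728.3) = 445.5 kN → net-section rupture.

445.5 kN (net-section rupture governs)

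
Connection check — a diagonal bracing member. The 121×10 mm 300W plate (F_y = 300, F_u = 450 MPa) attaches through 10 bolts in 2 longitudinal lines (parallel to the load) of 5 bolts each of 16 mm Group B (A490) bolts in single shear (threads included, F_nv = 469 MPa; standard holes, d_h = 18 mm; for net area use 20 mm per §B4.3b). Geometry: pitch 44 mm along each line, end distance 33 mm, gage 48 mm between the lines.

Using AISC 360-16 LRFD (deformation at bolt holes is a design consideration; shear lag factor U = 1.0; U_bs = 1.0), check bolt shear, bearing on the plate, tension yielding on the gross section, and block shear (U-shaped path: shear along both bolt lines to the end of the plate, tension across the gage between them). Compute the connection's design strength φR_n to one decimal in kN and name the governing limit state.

Bolt shear: A_b = π(16)²/4 = 201.06 mm². φR_n = 0.75 × 469 × 201.06 × 10 × 1 = 707.2 kN.
Bearing (10 mm plate, F_u = 450 MPa): end bolts L_c = 33 − 18/2 = 24, R_n = min(1.2×24×10×450, 2.4×16×10×450) = 129.6 kN/bolt; interior L_c = 44 − 18 = 26, R_n = 140.4 kN/bolt. φR_n = 0.75 × (2×129.6 + 8×140.4) = 1036.8 kN.
Tension yield (gross): A_g = 121×10 = 1210 mm². φR_n = 0.90 × 300 × 1210 = 326.7 kN.
Block shear: shear path 2×[33+4×44] = 2×209 mm, A_gv = 4180, A_nv = 2×(209 − 4.5×20)×10 = 2380 mm²; tension across gage: (48 − 1×20)×10 = 280 mm². R_n = min(0.6×450×2380, 0.6×300×4180) + 1.0×450×280 = min(642.6, 752.4) + 126 = 768.6 kN. φR_n = 0.75 × 768.6 = 576.5 kN.
Governing: min(707.2, 1036.8, 326.7, 576.5) = 326.7 kN → gross-section yield.

326.7 kN (gross-section yield governs)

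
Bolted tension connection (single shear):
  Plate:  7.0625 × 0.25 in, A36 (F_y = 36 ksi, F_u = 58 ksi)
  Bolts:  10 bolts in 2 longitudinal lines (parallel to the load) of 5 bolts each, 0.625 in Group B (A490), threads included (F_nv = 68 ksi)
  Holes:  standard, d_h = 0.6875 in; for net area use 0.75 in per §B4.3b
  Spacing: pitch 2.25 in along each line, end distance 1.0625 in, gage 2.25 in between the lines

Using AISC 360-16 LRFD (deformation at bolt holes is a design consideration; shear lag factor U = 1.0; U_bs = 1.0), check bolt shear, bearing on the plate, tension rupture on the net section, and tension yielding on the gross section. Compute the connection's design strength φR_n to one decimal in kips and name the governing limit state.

Bolt shear: A_b = π(0.625)²/4 = 0.3068 in². φR_n = 0.75 × 68 × 0.3068 × 10 × 1 = 156.5 kips.
Bearing (0.25 in plate, F_u = 58 ksi): end bolts L_c = 1.0625 − 0.6875/2 = 0.71875, R_n = min(1.2×0.71875×0.25×58, 2.4×0.625×0.25×58) = 12.506 kips/bolt; interior L_c = 2.25 − 0.6875 = 1.5625, R_n = 21.75 kips/bolt. φR_n = 0.75 × (2×12.506 + 8×21.75) = 149.3 kips.
Tension rupture (net): A_n = (7.0625 − 2×0.75)×0.25 = 1.3906 in² (U = 1.0, A_e = A_n). φR_n = 0.75 × 58 × 1.3906 = 60.5 kips.
Tension yield (gross): A_g = 7.0625×0.25 = 1.7656 in². φR_n = 0.90 × 36 × 1.7656 = 57.2 kips.
Governing: min(156.5, 149.3, 60.5, 57.2) = 57.2 kips → gross-section yield.

57.2 kips (gross-section yield governs)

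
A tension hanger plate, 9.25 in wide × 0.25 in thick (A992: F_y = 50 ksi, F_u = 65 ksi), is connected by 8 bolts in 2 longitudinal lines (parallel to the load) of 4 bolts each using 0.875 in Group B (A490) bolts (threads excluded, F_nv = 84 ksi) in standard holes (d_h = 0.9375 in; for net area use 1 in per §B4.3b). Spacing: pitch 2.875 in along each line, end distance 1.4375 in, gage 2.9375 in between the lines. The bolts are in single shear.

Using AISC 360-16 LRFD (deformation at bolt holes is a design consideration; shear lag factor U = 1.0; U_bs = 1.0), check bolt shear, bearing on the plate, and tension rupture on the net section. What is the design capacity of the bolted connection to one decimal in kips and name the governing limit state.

Bolt shear: A_b = π(0.875)²/4 = 0.60132 in². φR_n = 0.75 × 84 × 0.60132 × 8 × 1 = 303.1 kips.
Bearing (0.25 in plate, F_u = 65 ksi): end bolts L_c = 1.4375 − 0.9375/2 = 0.96875, R_n = min(1.2×0.96875×0.25×65, 2.4×0.875×0.25×65) = 18.891 kips/bolt; interior L_c = 2.875 − 0.9375 = 1.9375, R_n = 34.125 kips/bolt. φR_n = 0.75 × (2×18.891 + 6×34.125) = 181.9 kips.
Tension rupture (net): A_n = (9.25 − 2×1)×0.25 = 1.8125 in² (U = 1.0, A_e = A_n). φR_n = 0.75 × 65 × 1.8125 = 88.4 kips.
Governing: min(303.1, 181.9, 88.4) = 88.4 kips → net-section rupture.

88.4 kips (net-section rupture governs)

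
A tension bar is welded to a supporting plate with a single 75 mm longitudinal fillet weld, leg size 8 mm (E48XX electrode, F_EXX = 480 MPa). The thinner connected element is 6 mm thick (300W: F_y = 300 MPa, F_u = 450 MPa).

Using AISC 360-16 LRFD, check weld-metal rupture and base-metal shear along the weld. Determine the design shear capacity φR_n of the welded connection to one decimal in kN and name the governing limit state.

Weld metal: throat = 0.707×8 = 5.656 mm, L = 75 mm. φR_n = 0.75 × 0.6 × 480 × 5.656 × 75 = 91.6 kN.
Base metal shear (6 mm plate): yield φR_n = 1.0×0.6×300×6×75 = 81.0 kN; rupture φR_n = 0.75×0.6×450×6×75 = 91.1 kN; take 81.0 kN (yield).
Governing: min(91.6, 81.0) = 81.0 kN → base-metal shear.

81.0 kN (base-metal shear governs)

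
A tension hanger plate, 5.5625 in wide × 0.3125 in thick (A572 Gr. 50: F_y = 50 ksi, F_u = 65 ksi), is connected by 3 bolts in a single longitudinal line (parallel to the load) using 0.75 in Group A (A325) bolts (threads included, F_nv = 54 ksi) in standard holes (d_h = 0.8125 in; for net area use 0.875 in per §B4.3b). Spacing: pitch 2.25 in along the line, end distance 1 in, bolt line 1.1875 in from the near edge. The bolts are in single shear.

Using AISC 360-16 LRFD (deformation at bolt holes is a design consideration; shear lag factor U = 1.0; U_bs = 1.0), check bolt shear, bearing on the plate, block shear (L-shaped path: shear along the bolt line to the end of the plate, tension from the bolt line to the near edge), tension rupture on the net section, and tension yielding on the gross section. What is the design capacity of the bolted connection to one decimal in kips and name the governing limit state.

41.7 kips (block shear governs)

Bolt shear: A_b = π(0.75)²/4 = 0.44179 in². φR_n = 0.75 × 54 × 0.44179 × 3 × 1 = 53.7 kips.
Bearing (0.3125 in plate, F_u = 65 ksi): end bolts L_c = 1 − 0.8125/2 = 0.59375, R_n = min(1.2×0.59375×0.3125×65, 2.4×0.75×0.3125×65) = 14.473 kips/bolt; interior L_c = 2.25 − 0.8125 = 1.4375, R_n = 35.039 kips/bolt. φR_n = 0.75 × (1×14.473 + 2×35.039) = 63.4 kips.
Block shear: shear path 1×[1+2×2.25] = 1×5.5 in, A_gv = 1.7188, A_nv = 1×(5.5 − 2.5×0.875)×0.3125 = 1.0352 in²; tension to near edge: (1.1875 − 0.5×0.875)×0.3125 = 0.23438 in². R_n = min(0.6×65×1.0352, 0.6×50×1.7188) + 1.0×65×0.23438 = min(40.373, 51.564) + 15.235 = 55.608 kips. φR_n = 0.75 × 55.608 = 41.7 kips.
Tension rupture (net): A_n = (5.5625 − 1×0.875)×0.3125 = 1.4648 in² (U = 1.0, A_e = A_n). φR_n = 0.75 × 65 × 1.4648 = 71.4 kips.
Tension yield (gross): A_g = 5.5625×0.3125 = 1.7383 in². φR_n = 0.90 × 50 × 1.7383 = 78.2 kips.
Governing: min(53.7, 63.4, 41.7, 71.4, 78.2) = 41.7 kips → block shear.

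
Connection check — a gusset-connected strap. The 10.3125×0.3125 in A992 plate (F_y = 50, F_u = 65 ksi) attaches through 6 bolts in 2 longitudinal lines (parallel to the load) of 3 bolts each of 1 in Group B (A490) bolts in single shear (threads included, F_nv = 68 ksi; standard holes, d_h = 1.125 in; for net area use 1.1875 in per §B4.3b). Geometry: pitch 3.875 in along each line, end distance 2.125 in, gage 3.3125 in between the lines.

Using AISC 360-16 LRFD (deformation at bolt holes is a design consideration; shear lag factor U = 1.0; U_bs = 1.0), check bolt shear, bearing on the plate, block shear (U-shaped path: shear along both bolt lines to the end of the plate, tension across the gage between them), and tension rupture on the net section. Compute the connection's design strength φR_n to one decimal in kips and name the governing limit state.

120.9 kips (net-section rupture governs)

Bolt shear: A_b = π(1)²/4 = 0.7854 in². φR_n = 0.75 × 68 × 0.7854 × 6 × 1 = 240.3 kips.
Bearing (0.3125 in plate, F_u = 65 ksi): end bolts L_c = 2.125 − 1.125/2 = 1.5625, R_n = min(1.2×1.5625×0.3125×65, 2.4×1×0.3125×65) = 38.086 kips/bolt; interior L_c = 3.875 − 1.125 = 2.75, R_n = 48.75 kips/bolt. φR_n = 0.75 × (2×38.086 + 4×48.75) = 203.4 kips.
Block shear: shear path 2×[2.125+2×3.875] = 2×9.875 in, A_gv = 6.1719, A_nv = 2×(9.875 − 2.5×1.1875)×0.3125 = 4.3164 in²; tension across gage: (3.3125 − 1×1.1875)×0.3125 = 0.66406 in². R_n = min(0.6×65×4.3164, 0.6×50×6.1719) + 1.0×65×0.66406 = min(168.34, 185.16) + 43.164 = 211.5 kips. φR_n = 0.75 × 211.5 = 158.6 kips.
Tension rupture (net): A_n = (10.3125 − 2×1.1875)×0.3125 = 2.4805 in² (U = 1.0, A_e = A_n). φR_n = 0.75 × 65 × 2.4805 = 120.9 kips.
Governing: min(240.3, 203.4, 158.6, 120.9) = 120.9 kips → net-section rupture.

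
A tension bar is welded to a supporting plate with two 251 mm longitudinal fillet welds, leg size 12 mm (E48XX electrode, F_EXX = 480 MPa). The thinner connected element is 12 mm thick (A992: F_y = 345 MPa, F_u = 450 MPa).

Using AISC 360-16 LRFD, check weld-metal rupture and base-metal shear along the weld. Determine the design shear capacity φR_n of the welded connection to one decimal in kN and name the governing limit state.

Weld metal: throat = 0.707×12 = 8.484 mm, L = 2×251 = 502 mm. φR_n = 0.75 × 0.6 × 480 × 8.484 × 502 = 919.9 kN.
Base metal shear (12 mm plate): yield φR_n = 1.0×0.6×345×12×502 = 1247.0 kN; rupture φR_n = 0.75×0.6×450×12×502 = 1219.9 kN; take 1219.9 kN (rupture).
Governing: min(919.9, 1219.9) = 919.9 kN → weld metal.

919.9 kN (weld metal governs)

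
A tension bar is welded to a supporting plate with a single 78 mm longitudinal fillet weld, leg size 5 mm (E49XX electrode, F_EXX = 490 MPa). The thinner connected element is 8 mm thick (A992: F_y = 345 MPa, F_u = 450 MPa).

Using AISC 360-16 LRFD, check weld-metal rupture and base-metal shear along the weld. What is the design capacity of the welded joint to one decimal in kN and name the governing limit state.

60.8 kN (weld metal governs)

Weld metal: throat = 0.707×5 = 3.535 mm, L = 78 mm. φR_n = 0.75 × 0.6 × 490 × 3.535 × 78 = 60.8 kN.
Base metal shear (8 mm plate): yield φR_n = 1.0×0.6×345×8×78 = 129.2 kN; rupture φR_n = 0.75×0.6×450×8×78 = 126.4 kN; take 126.4 kN (rupture).
Governing: min(60.8, 126.4) = 60.8 kN → weld metal.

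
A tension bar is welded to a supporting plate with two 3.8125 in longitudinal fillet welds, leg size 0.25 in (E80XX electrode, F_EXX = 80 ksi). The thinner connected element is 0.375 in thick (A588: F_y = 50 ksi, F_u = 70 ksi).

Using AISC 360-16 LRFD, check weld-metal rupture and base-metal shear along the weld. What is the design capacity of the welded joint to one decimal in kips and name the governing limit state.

Weld metal: throat = 0.707×0.25 = 0.17675 in, L = 2×3.8125 = 7.625 in. φR_n = 0.75 × 0.6 × 80 × 0.17675 × 7.625 = 48.5 kips.
Base metal shear (0.375 in plate): yield φR_n = 1.0×0.6×50×0.375×7.625 = 85.8 kips; rupture φR_n = 0.75×0.6×70×0.375×7.625 = 90.1 kips; take 85.8 kips (yield).
Governing: min(48.5, 85.8) = 48.5 kips → weld metal.

48.5 kips (weld metal governs)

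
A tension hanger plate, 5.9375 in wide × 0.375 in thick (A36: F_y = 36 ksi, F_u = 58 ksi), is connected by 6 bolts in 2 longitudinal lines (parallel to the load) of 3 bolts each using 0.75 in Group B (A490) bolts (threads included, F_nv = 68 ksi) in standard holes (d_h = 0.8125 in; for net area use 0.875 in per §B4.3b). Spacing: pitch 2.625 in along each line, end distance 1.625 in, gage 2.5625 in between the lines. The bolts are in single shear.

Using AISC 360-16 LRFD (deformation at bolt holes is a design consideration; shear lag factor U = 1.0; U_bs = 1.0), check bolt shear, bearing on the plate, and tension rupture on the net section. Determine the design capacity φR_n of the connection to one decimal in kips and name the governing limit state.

68.3 kips (net-section rupture governs)

Bolt shear: A_b = π(0.75)²/4 = 0.44179 in². φR_n = 0.75 × 68 × 0.44179 × 6 × 1 = 135.2 kips.
Bearing (0.375 in plate, F_u = 58 ksi): end bolts L_c = 1.625 − 0.8125/2 = 1.21875, R_n = min(1.2×1.21875×0.375×58, 2.4×0.75×0.375×58) = 31.809 kips/bolt; interior L_c = 2.625 − 0.8125 = 1.8125, R_n = 39.15 kips/bolt. φR_n = 0.75 × (2×31.809 + 4×39.15) = 165.2 kips.
Tension rupture (net): A_n = (5.9375 − 2×0.875)×0.375 = 1.5703 in² (U = 1.0, A_e = A_n). φR_n = 0.75 × 58 × 1.5703 = 68.3 kips.
Governing: min(135.2, 165.2, 68.3) = 68.3 kips → net-section rupture.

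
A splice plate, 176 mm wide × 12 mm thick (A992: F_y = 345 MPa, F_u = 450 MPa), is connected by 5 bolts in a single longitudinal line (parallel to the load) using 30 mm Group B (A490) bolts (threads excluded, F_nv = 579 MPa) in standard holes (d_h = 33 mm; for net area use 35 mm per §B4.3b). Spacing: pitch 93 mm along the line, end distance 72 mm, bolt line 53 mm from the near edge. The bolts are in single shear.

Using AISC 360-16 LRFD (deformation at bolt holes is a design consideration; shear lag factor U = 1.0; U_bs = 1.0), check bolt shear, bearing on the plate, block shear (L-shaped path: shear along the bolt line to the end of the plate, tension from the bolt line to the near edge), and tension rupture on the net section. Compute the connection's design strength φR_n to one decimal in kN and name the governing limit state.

Bolt shear: A_b = π(30)²/4 = 706.86 mm². φR_n = 0.75 × 579 × 706.86 × 5 × 1 = 1534.8 kN.
Bearing (12 mm plate, F_u = 450 MPa): end bolts L_c = 72 − 33/2 = 55.5, R_n = min(1.2×55.5×12×450, 2.4×30×12×450) = 359.64 kN/bolt; interior L_c = 93 − 33 = 60, R_n = 388.8 kN/bolt. φR_n = 0.75 × (1×359.64 + 4×388.8) = 1436.1 kN.
Block shear: shear path 1×[72+4×93] = 1×444 mm, A_gv = 5328, A_nv = 1×(444 − 4.5×35)×12 = 3438 mm²; tension to near edge: (53 − 0.5×35)×12 = 426 mm². R_n = min(0.6×450×3438, 0.6×345×5328) + 1.0×450×426 = min(928.26, 1102.9) + 191.7 = 1120 kN. φR_n = 0.75 × 1120 = 840.0 kN.
Tension rupture (net): A_n = (176 − 1×35)×12 = 1692 mm² (U = 1.0, A_e = A_n). φR_n = 0.75 × 450 × 1692 = 571.1 kN.
Governing: min(1534.8, 1436.1, 840.0, 571.1) = 571.1 kN → net-section rupture.

571.1 kN (net-section rupture governs)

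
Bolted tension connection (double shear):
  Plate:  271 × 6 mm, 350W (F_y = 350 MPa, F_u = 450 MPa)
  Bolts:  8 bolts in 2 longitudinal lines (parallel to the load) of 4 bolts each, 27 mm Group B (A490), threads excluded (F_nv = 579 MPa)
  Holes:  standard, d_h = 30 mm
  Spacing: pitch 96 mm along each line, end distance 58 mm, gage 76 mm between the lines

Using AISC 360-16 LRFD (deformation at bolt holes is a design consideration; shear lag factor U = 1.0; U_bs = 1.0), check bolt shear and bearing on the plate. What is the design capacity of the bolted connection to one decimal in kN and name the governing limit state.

996.3 kN (bearing governs)

Bolt shear: A_b = π(27)²/4 = 572.56 mm². φR_n = 0.75 × 579 × 572.56 × 8 × 2 = 3978.1 kN.
Bearing (6 mm plate, F_u = 450 MPa): end bolts L_c = 58 − 30/2 = 43, R_n = min(1.2×43×6×450, 2.4×27×6×450) = 139.32 kN/bolt; interior L_c = 96 − 30 = 66, R_n = 174.96 kN/bolt. φR_n = 0.75 × (2×139.32 + 6×174.96) = 996.3 kN.
Governing: min(3978.1, 996.3) = 996.3 kN → bearing.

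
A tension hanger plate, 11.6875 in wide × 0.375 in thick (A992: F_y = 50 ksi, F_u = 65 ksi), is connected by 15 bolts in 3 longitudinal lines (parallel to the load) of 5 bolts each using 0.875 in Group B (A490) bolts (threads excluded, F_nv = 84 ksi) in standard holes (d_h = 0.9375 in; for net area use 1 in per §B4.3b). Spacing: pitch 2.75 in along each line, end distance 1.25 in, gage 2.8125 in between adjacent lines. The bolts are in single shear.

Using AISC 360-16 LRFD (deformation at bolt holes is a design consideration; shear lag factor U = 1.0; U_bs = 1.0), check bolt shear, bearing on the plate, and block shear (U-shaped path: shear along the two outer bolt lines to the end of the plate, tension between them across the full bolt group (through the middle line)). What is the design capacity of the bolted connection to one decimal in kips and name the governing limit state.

236.3 kips (block shear governs)

Bolt shear: A_b = π(0.875)²/4 = 0.60132 in². φR_n = 0.75 × 84 × 0.60132 × 15 × 1 = 568.2 kips.
Bearing (0.375 in plate, F_u = 65 ksi): end bolts L_c = 1.25 − 0.9375/2 = 0.78125, R_n = min(1.2×0.78125×0.375×65, 2.4×0.875×0.375×65) = 22.852 kips/bolt; interior L_c = 2.75 − 0.9375 = 1.8125, R_n = 51.188 kips/bolt. φR_n = 0.75 × (3×22.852 + 12×51.188) = 512.1 kips.
Block shear: shear path 2×[1.25+4×2.75] = 2×12.25 in, A_gv = 9.1875, A_nv = 2×(12.25 − 4.5×1)×0.375 = 5.8125 in²; tension across gage: (5.625 − 2×1)×0.375 = 1.3594 in². R_n = min(0.6×65×5.8125, 0.6×50×9.1875) + 1.0×65×1.3594 = min(226.69, 275.63) + 88.361 = 315.05 kips. φR_n = 0.75 × 315.05 = 236.3 kips.
Governing: min(568.2, 512.1, 236.3) = 236.3 kips → block shear.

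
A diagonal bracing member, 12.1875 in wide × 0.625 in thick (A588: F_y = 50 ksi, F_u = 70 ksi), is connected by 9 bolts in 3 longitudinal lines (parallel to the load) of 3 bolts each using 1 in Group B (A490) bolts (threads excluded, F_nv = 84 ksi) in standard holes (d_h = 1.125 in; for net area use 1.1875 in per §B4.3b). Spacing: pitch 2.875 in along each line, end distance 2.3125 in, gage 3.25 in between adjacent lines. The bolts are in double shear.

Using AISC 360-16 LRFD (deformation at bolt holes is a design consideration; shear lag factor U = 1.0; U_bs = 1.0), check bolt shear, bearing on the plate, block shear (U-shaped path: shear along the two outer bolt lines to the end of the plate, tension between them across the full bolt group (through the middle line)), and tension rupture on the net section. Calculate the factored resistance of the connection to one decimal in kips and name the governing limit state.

283.0 kips (net-section rupture governs)

Bolt shear: A_b = π(1)²/4 = 0.7854 in². φR_n = 0.75 × 84 × 0.7854 × 9 × 2 = 890.6 kips.
Bearing (0.625 in plate, F_u = 70 ksi): end bolts L_c = 2.3125 − 1.125/2 = 1.75, R_n = min(1.2×1.75×0.625×70, 2.4×1×0.625×70) = 91.875 kips/bolt; interior L_c = 2.875 − 1.125 = 1.75, R_n = 91.875 kips/bolt. φR_n = 0.75 × (3×91.875 + 6×91.875) = 620.2 kips.
Block shear: shear path 2×[2.3125+2×2.875] = 2×8.0625 in, A_gv = 10.078, A_nv = 2×(8.0625 − 2.5×1.1875)×0.625 = 6.3672 in²; tension across gage: (6.5 − 2×1.1875)×0.625 = 2.5781 in². R_n = min(0.6×70×6.3672, 0.6×50×10.078) + 1.0×70×2.5781 = min(267.42, 302.34) + 180.47 = 447.89 kips. φR_n = 0.75 × 447.89 = 335.9 kips.
Tension rupture (net): A_n = (12.1875 − 3×1.1875)×0.625 = 5.3906 in² (U = 1.0, A_e = A_n). φR_n = 0.75 × 70 × 5.3906 = 283.0 kips.
Governing: min(890.6, 620.2, 335.9, 283.0) = 283.0 kips → net-section rupture.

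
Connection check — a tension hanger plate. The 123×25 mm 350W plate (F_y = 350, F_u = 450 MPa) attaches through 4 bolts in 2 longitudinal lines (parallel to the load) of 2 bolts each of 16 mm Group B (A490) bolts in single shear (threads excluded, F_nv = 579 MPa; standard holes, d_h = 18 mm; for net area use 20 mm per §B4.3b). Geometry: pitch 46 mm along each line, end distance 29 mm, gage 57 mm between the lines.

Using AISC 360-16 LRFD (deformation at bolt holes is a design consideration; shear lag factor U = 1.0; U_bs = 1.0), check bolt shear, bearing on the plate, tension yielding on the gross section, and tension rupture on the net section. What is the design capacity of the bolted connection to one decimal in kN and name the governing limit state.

Bolt shear: A_b = π(16)²/4 = 201.06 mm². φR_n = 0.75 × 579 × 201.06 × 4 × 1 = 349.2 kN.
Bearing (25 mm plate, F_u = 450 MPa): end bolts L_c = 29 − 18/2 = 20, R_n = min(1.2×20×25×450, 2.4×16×25×450) = 270 kN/bolt; interior L_c = 46 − 18 = 28, R_n = 378 kN/bolt. φR_n = 0.75 × (2×270 + 2×378) = 972.0 kN.
Tension yield (gross): A_g = 123×25 = 3075 mm². φR_n = 0.90 × 350 × 3075 = 968.6 kN.
Tension rupture (net): A_n = (123 − 2×20)×25 = 2075 mm² (U = 1.0, A_e = A_n). φR_n = 0.75 × 450 × 2075 = 700.3 kN.
Governing: min(349.2, 972.0, 968.6, 700.3) = 349.2 kN → bolt shear.

349.2 kN (bolt shear governs)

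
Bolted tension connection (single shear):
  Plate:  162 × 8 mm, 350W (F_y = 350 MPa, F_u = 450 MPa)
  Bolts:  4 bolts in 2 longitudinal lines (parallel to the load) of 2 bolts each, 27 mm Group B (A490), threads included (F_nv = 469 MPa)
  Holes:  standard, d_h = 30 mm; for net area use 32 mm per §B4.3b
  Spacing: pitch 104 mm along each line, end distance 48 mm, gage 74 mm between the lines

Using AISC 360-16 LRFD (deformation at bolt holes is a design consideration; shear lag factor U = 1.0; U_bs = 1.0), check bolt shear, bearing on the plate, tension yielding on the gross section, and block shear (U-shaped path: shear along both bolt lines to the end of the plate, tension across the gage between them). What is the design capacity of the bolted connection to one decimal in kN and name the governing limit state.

Bolt shear: A_b = π(27)²/4 = 572.56 mm². φR_n = 0.75 × 469 × 572.56 × 4 × 1 = 805.6 kN.
Bearing (8 mm plate, F_u = 450 MPa): end bolts L_c = 48 − 30/2 = 33, R_n = min(1.2×33×8×450, 2.4×27×8×450) = 142.56 kN/bolt; interior L_c = 104 − 30 = 74, R_n = 233.28 kN/bolt. φR_n = 0.75 × (2×142.56 + 2×233.28) = 563.8 kN.
Tension yield (gross): A_g = 162×8 = 1296 mm². φR_n = 0.90 × 350 × 1296 = 408.2 kN.
Block shear: shear path 2×[48+1×104] = 2×152 mm, A_gv = 2432, A_nv = 2×(152 − 1.5×32)×8 = 1664 mm²; tension across gage: (74 − 1×32)×8 = 336 mm². R_n = min(0.6×450×1664, 0.6×350×2432) + 1.0×450×336 = min(449.28, 510.72) + 151.2 = 600.48 kN. φR_n = 0.75 × 600.48 = 450.4 kN.
Governing: min(805.6, 563.8, 408.2, 450.4) = 408.2 kN → gross-section yield.

408.2 kN (gross-section yield governs)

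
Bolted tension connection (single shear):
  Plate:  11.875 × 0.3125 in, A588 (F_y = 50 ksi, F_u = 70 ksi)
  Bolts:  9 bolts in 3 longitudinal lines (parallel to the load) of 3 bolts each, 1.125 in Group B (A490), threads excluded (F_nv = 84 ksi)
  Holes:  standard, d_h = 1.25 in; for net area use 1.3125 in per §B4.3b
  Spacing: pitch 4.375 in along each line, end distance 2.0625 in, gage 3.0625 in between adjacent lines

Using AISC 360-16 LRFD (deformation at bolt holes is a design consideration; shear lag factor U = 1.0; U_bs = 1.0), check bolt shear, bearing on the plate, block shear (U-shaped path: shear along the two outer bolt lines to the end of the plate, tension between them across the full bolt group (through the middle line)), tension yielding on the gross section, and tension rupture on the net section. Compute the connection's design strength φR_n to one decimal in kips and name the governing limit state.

130.2 kips (net-section rupture governs)

Bolt shear: A_b = π(1.125)²/4 = 0.99402 in². φR_n = 0.75 × 84 × 0.99402 × 9 × 1 = 563.6 kips.
Bearing (0.3125 in plate, F_u = 70 ksi): end bolts L_c = 2.0625 − 1.25/2 = 1.4375, R_n = min(1.2×1.4375×0.3125×70, 2.4×1.125×0.3125×70) = 37.734 kips/bolt; interior L_c = 4.375 − 1.25 = 3.125, R_n = 59.063 kips/bolt. φR_n = 0.75 × (3×37.734 + 6×59.063) = 350.7 kips.
Block shear: shear path 2×[2.0625+2×4.375] = 2×10.8125 in, A_gv = 6.7578, A_nv = 2×(10.8125 − 2.5×1.3125)×0.3125 = 4.707 in²; tension across gage: (6.125 − 2×1.3125)×0.3125 = 1.0938 in². R_n = min(0.6×70×4.707, 0.6×50×6.7578) + 1.0×70×1.0938 = min(197.69, 202.73) + 76.566 = 274.26 kips. φR_n = 0.75 × 274.26 = 205.7 kips.
Tension yield (gross): A_g = 11.875×0.3125 = 3.7109 in². φR_n = 0.90 × 50 × 3.7109 = 167.0 kips.
Tension rupture (net): A_n = (11.875 − 3×1.3125)×0.3125 = 2.4805 in² (U = 1.0, A_e = A_n). φR_n = 0.75 × 70 × 2.4805 = 130.2 kips.
Governing: min(563.6, 350.7, 205.7, 167.0, 130.2) = 130.2 kips → net-section rupture.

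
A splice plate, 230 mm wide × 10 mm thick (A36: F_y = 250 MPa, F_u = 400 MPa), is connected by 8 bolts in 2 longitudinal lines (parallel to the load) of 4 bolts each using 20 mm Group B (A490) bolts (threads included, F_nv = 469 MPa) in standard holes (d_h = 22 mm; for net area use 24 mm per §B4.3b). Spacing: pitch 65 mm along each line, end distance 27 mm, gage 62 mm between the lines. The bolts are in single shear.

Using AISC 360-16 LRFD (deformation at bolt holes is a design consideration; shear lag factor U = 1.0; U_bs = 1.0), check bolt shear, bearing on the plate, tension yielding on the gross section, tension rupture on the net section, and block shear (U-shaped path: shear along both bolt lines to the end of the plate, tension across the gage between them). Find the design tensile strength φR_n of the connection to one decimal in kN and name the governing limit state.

Bolt shear: A_b = π(20)²/4 = 314.16 mm². φR_n = 0.75 × 469 × 314.16 × 8 × 1 = 884.0 kN.
Bearing (10 mm plate, F_u = 400 MPa): end bolts L_c = 27 − 22/2 = 16, R_n = min(1.2×16×10×400, 2.4×20×10×400) = 76.8 kN/bolt; interior L_c = 65 − 22 = 43, R_n = 192 kN/bolt. φR_n = 0.75 × (2×76.8 + 6×192) = 979.2 kN.
Tension yield (gross): A_g = 230×10 = 2300 mm². φR_n = 0.90 × 250 × 2300 = 517.5 kN.
Tension rupture (net): A_n = (230 − 2×24)×10 = 1820 mm² (U = 1.0, A_e = A_n). φR_n = 0.75 × 400 × 1820 = 546.0 kN.
Block shear: shear path 2×[27+3×65] = 2×222 mm, A_gv = 4440, A_nv = 2×(222 − 3.5×24)×10 = 2760 mm²; tension across gage: (62 − 1×24)×10 = 380 mm². R_n = min(0.6×400×2760, 0.6×250×4440) + 1.0×400×380 = min(662.4, 666) + 152 = 814.4 kN. φR_n = 0.75 × 814.4 = 610.8 kN.
Governing: min(884.0, 979.2, 517.5, 546.0, 610.8) = 517.5 kN → gross-section yield.

517.5 kN (gross-section yield governs)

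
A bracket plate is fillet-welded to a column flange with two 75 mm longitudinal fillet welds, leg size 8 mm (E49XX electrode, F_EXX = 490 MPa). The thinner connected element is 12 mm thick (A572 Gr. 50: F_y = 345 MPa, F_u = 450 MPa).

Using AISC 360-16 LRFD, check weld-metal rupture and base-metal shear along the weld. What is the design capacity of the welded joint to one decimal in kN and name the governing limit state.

187.1 kN (weld metal governs)

Weld metal: throat = 0.707×8 = 5.656 mm, L = 2×75 = 150 mm. φR_n = 0.75 × 0.6 × 490 × 5.656 × 150 = 187.1 kN.
Base metal shear (12 mm plate): yield φR_n = 1.0×0.6×345×12×150 = 372.6 kN; rupture φR_n = 0.75×0.6×450×12×150 = 364.5 kN; take 364.5 kN (rupture).
Governing: min(187.1, 364.5) = 187.1 kN → weld metal.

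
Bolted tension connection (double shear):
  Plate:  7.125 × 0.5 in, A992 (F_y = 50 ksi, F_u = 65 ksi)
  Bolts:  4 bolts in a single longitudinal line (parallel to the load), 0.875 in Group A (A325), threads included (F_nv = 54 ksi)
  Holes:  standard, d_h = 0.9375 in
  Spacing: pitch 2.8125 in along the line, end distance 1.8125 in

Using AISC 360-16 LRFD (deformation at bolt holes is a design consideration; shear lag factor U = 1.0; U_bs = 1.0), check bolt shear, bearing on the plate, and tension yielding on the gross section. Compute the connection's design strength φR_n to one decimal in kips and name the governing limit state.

Bolt shear: A_b = π(0.875)²/4 = 0.60132 in². φR_n = 0.75 × 54 × 0.60132 × 4 × 2 = 194.8 kips.
Bearing (0.5 in plate, F_u = 65 ksi): end bolts L_c = 1.8125 − 0.9375/2 = 1.34375, R_n = min(1.2×1.34375×0.5×65, 2.4×0.875×0.5×65) = 52.406 kips/bolt; interior L_c = 2.8125 − 0.9375 = 1.875, R_n = 68.25 kips/bolt. φR_n = 0.75 × (1×52.406 + 3×68.25) = 192.9 kips.
Tension yield (gross): A_g = 7.125×0.5 = 3.5625 in². φR_n = 0.90 × 50 × 3.5625 = 160.3 kips.
Governing: min(194.8, 192.9, 160.3) = 160.3 kips → gross-section yield.

160.3 kips (gross-section yield governs)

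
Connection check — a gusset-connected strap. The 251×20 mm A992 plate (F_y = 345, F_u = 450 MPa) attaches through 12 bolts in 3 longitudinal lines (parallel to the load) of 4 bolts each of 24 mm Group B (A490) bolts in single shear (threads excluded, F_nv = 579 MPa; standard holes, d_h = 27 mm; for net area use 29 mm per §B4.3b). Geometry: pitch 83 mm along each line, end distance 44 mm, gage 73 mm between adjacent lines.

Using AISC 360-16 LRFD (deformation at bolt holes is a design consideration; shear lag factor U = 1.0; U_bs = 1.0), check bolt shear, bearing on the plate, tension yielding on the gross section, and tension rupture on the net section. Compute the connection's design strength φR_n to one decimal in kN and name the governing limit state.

Bolt shear: A_b = π(24)²/4 = 452.39 mm². φR_n = 0.75 × 579 × 452.39 × 12 × 1 = 2357.4 kN.
Bearing (20 mm plate, F_u = 450 MPa): end bolts L_c = 44 − 27/2 = 30.5, R_n = min(1.2×30.5×20×450, 2.4×24×20×450) = 329.4 kN/bolt; interior L_c = 83 − 27 = 56, R_n = 518.4 kN/bolt. φR_n = 0.75 × (3×329.4 + 9×518.4) = 4240.4 kN.
Tension yield (gross): A_g = 251×20 = 5020 mm². φR_n = 0.90 × 345 × 5020 = 1558.7 kN.
Tension rupture (net): A_n = (251 − 3×29)×20 = 3280 mm² (U = 1.0, A_e = A_n). φR_n = 0.75 × 450 × 3280 = 1107.0 kN.
Governing: min(2357.4, 4240.4, 1558.7, 1107.0) = 1107.0 kN → net-section rupture.

1107.0 kN (net-section rupture governs)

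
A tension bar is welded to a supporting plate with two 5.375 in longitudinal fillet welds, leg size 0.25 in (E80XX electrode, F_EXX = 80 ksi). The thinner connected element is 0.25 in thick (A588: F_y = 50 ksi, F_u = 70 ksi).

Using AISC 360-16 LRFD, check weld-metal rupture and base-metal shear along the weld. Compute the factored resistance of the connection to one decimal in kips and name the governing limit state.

68.4 kips (weld metal governs)

Weld metal: throat = 0.707×0.25 = 0.17675 in, L = 2×5.375 = 10.75 in. φR_n = 0.75 × 0.6 × 80 × 0.17675 × 10.75 = 68.4 kips.
Base metal shear (0.25 in plate): yield φR_n = 1.0×0.6×50×0.25×10.75 = 80.6 kips; rupture φR_n = 0.75×0.6×70×0.25×10.75 = 84.7 kips; take 80.6 kips (yield).
Governing: min(68.4, 80.6) = 68.4 kips → weld metal.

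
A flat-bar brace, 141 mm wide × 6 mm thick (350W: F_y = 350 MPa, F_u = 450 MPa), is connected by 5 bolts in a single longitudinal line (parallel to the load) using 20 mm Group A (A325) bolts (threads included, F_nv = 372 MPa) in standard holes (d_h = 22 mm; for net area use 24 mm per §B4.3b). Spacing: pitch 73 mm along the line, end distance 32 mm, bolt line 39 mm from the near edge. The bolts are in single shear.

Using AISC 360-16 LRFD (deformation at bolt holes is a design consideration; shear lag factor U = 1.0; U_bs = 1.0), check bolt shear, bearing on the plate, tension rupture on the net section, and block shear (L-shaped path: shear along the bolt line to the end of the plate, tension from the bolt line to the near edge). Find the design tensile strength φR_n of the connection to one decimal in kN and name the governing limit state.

Bolt shear: A_b = π(20)²/4 = 314.16 mm². φR_n = 0.75 × 372 × 314.16 × 5 × 1 = 438.3 kN.
Bearing (6 mm plate, F_u = 450 MPa): end bolts L_c = 32 − 22/2 = 21, R_n = min(1.2×21×6×450, 2.4×20×6×450) = 68.04 kN/bolt; interior L_c = 73 − 22 = 51, R_n = 129.6 kN/bolt. φR_n = 0.75 × (1×68.04 + 4×129.6) = 439.8 kN.
Tension rupture (net): A_n = (141 − 1×24)×6 = 702 mm² (U = 1.0, A_e = A_n). φR_n = 0.75 × 450 × 702 = 236.9 kN.
Block shear: shear path 1×[32+4×73] = 1×324 mm, A_gv = 1944, A_nv = 1×(324 − 4.5×24)×6 = 1296 mm²; tension to near edge: (39 − 0.5×24)×6 = 162 mm². R_n = min(0.6×450×1296, 0.6×350×1944) + 1.0×450×162 = min(349.92, 408.24) + 72.9 = 422.82 kN. φR_n = 0.75 × 422.82 = 317.1 kN.
Governing: min(438.3, 439.8, 236.9, 317.1) = 236.9 kN → net-section rupture.

236.9 kN (net-section rupture governs)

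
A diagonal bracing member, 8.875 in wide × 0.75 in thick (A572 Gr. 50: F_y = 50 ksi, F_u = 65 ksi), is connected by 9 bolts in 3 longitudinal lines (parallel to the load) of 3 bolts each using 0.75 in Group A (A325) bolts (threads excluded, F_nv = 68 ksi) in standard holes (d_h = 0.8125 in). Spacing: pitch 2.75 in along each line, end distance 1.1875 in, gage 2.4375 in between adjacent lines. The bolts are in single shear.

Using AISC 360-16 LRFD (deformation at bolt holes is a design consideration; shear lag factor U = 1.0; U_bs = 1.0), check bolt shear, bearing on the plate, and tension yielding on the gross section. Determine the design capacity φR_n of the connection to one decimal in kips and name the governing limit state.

Bolt shear: A_b = π(0.75)²/4 = 0.44179 in². φR_n = 0.75 × 68 × 0.44179 × 9 × 1 = 202.8 kips.
Bearing (0.75 in plate, F_u = 65 ksi): end bolts L_c = 1.1875 − 0.8125/2 = 0.78125, R_n = min(1.2×0.78125×0.75×65, 2.4×0.75×0.75×65) = 45.703 kips/bolt; interior L_c = 2.75 − 0.8125 = 1.9375, R_n = 87.75 kips/bolt. φR_n = 0.75 × (3×45.703 + 6×87.75) = 497.7 kips.
Tension yield (gross): A_g = 8.875×0.75 = 6.6563 in². φR_n = 0.90 × 50 × 6.6563 = 299.5 kips.
Governing: min(202.8, 497.7, 299.5) = 202.8 kips → bolt shear.

202.8 kips (bolt shear governs)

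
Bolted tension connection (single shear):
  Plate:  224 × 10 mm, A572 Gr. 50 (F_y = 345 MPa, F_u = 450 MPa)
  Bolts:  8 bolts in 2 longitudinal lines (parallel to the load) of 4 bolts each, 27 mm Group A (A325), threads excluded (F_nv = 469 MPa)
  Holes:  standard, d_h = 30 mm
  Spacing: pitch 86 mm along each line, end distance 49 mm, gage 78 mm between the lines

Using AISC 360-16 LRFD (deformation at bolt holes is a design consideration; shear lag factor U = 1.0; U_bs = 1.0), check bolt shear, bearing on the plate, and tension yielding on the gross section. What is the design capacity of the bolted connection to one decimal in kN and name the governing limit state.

Bolt shear: A_b = π(27)²/4 = 572.56 mm². φR_n = 0.75 × 469 × 572.56 × 8 × 1 = 1611.2 kN.
Bearing (10 mm plate, F_u = 450 MPa): end bolts L_c = 49 − 30/2 = 34, R_n = min(1.2×34×10×450, 2.4×27×10×450) = 183.6 kN/bolt; interior L_c = 86 − 30 = 56, R_n = 291.6 kN/bolt. φR_n = 0.75 × (2×183.6 + 6×291.6) = 1587.6 kN.
Tension yield (gross): A_g = 224×10 = 2240 mm². φR_n = 0.90 × 345 × 2240 = 695.5 kN.
Governing: min(1611.2, 1587.6, 695.5) = 695.5 kN → gross-section yield.

695.5 kN (gross-section yield governs)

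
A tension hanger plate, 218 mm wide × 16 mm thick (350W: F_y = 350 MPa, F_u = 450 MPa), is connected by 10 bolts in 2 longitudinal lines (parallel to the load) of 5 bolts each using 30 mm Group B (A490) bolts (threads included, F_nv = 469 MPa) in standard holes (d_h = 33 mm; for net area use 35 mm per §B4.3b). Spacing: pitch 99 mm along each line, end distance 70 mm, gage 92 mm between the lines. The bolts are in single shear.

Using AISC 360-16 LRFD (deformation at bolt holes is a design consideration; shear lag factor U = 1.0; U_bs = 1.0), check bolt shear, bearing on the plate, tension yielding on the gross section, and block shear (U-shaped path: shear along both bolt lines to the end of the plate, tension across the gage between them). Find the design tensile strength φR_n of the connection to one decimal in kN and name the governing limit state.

1098.7 kN (gross-section yield governs)

Bolt shear: A_b = π(30)²/4 = 706.86 mm². φR_n = 0.75 × 469 × 706.86 × 10 × 1 = 2486.4 kN.
Bearing (16 mm plate, F_u = 450 MPa): end bolts L_c = 70 − 33/2 = 53.5, R_n = min(1.2×53.5×16×450, 2.4×30×16×450) = 462.24 kN/bolt; interior L_c = 99 − 33 = 66, R_n = 518.4 kN/bolt. φR_n = 0.75 × (2×462.24 + 8×518.4) = 3803.8 kN.
Tension yield (gross): A_g = 218×16 = 3488 mm². φR_n = 0.90 × 350 × 3488 = 1098.7 kN.
Block shear: shear path 2×[70+4×99] = 2×466 mm, A_gv = 14912, A_nv = 2×(466 − 4.5×35)×16 = 9872 mm²; tension across gage: (92 − 1×35)×16 = 912 mm². R_n = min(0.6×450×9872, 0.6×350×14912) + 1.0×450×912 = min(2665.4, 3131.5) + 410.4 = 3075.8 kN. φR_n = 0.75 × 3075.8 = 2306.9 kN.
Governing: min(2486.4, 3803.8, 1098.7, 2306.9) = 1098.7 kN → gross-section yield.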